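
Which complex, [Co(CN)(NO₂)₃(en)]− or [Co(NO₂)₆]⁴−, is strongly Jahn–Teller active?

[Co(NO₂)₆]⁴−

[Co(CN)(NO₂)₃(en)]−: Each cyanide is −1; each nitro (N-bound nitrite) is −1; ethylenediamine is neutral; balancing the −1 overall charge requires Co(III). Co sits in group 9, so the d-electron count is 9 − 3 = 6. Co(III) has an exceptionally large octahedral splitting and is low-spin with essentially every ligand except fluoride. The d⁶ configuration leaves the e_g set evenly filled (or empty) — no strong Jahn–Teller driving force.
[Co(NO₂)₆]⁴−: Summing ligand charges against the −4 overall charge gives an oxidation state of +2 for cobalt. Group 9 minus oxidation state 2 gives a d⁷ configuration. Nitro (N-bound nitrite) is a strong-field ligand (high in the spectrochemical series) for a first-row metal, so the complex is low-spin. The t₂g⁶e_g¹ (low-spin) configuration has an unevenly filled e_g set; the Jahn–Teller theorem predicts a tetragonal distortion (typically axial elongation) to lift the degeneracy.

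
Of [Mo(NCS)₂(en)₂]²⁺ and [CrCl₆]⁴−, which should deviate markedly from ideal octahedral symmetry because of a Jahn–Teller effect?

[Mo(NCS)₂(en)₂]²⁺: Ligand charges: each isothiocyanate is −1; ethylenediamine is neutral. With an overall charge of +2 the molybdenum centre must be in the +4 oxidation state. Molybdenum is a group-6 element; Mo(IV) is therefore d². The d² configuration leaves the e_g set evenly filled (or empty) — no strong Jahn–Teller driving force.
[CrCl₆]⁴−: Each chloride is −1; balancing the −4 overall charge requires Cr(II). Cr sits in group 6, so the d-electron count is 6 − 2 = 4. Chloride is a weak-field ligand for a first-row metal, so the complex is high-spin. The t₂g³e_g¹ (high-spin) configuration has an unevenly filled e_g set; the Jahn–Teller theorem predicts a tetragonal distortion (typically axial elongation) to lift the degeneracy.

[CrCl₆]⁴−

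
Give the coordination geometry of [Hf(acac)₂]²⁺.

Each acetylacetonate is −1; balancing the +2 overall charge requires Hf(IV).
Hf sits in group 4, so the d-electron count is 4 − 4 = 0.
Counting donor atoms: 2×acetylacetonate (bidentate) → 4 donors. Coordination number = 4.
A d⁰ ion has no crystal-field stabilisation preference between square planar and tetrahedral, so four ligands adopt the sterically favoured tetrahedral geometry.

tetrahedral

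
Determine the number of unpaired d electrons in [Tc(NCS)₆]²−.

Ligand charges: each isothiocyanate is −1. With an overall charge of −2 the technetium centre must be in the +4 oxidation state.
Tc sits in group 7, so the d-electron count is 7 − 4 = 3.
In an octahedral field the d³ configuration is t₂g³e_g⁰ (only one arrangement possible), giving 3 unpaired electrons.

3 unpaired electrons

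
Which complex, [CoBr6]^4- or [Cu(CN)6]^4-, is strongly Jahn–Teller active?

[Cu(CN)6]^4-

[CoBr6]^4-: Each bromide is −1; balancing the −4 overall charge requires Co(II). Co sits in group 9, so the d-electron count is 9 − 2 = 7. Bromide is a weak-field ligand for a first-row metal, so the complex is high-spin. The d⁷ configuration leaves the e_g set evenly filled (or empty) — no strong Jahn–Teller driving force.
[Cu(CN)6]^4-: Each cyanide is −1; balancing the −4 overall charge requires Cu(II). Cu sits in group 11, so the d-electron count is 11 − 2 = 9. The t₂g⁶e_g³ configuration has an unevenly filled e_g set; the Jahn–Teller theorem predicts a tetragonal distortion (typically axial elongation) to lift the degeneracy.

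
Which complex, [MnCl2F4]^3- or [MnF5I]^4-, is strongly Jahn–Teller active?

[MnCl2F4]^3-: Ligand charges: each chloride is −1; each fluoride is −1. With an overall charge of −3 the manganese centre must be in the +3 oxidation state. Mn sits in group 7, so the d-electron count is 7 − 3 = 4. Chloride and fluoride are weak-field ligands for a first-row metal, so the complex is high-spin. The t₂g³e_g¹ (high-spin) configuration has an unevenly filled e_g set; the Jahn–Teller theorem predicts a tetragonal distortion (typically axial elongation) to lift the degeneracy.
[MnF5I]^4-: Ligand charges: each fluoride is −1; each iodide is −1. With an overall charge of −4 the manganese centre must be in the +2 oxidation state. Mn sits in group 7, so the d-electron count is 7 − 2 = 5. Fluoride and iodide are weak-field ligands for a first-row metal, so the complex is high-spin. The d⁵ configuration leaves the e_g set evenly filled (or empty) — no strong Jahn–Teller driving force.

[MnCl2F4]^3-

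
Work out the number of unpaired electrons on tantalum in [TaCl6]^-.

Each chloride is −1; balancing the −1 overall charge requires Ta(V).
Ta sits in group 5, so the d-electron count is 5 − 5 = 0.
In an octahedral field the d⁰ configuration is t₂g⁰e_g⁰, giving 0 unpaired electrons.

0 unpaired electrons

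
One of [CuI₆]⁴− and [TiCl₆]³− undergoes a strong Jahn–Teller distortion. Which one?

[CuI₆]⁴−: Each iodide is −1; balancing the −4 overall charge requires Cu(II). Group 11 minus oxidation state 2 gives a d⁹ configuration. The t₂g⁶e_g³ configuration has an unevenly filled e_g set; the Jahn–Teller theorem predicts a tetragonal distortion (typically axial elongation) to lift the degeneracy.
[TiCl₆]³−: Summing ligand charges against the −3 overall charge gives an oxidation state of +3 for titanium. Ti sits in group 4, so the d-electron count is 4 − 3 = 1. The d¹ configuration leaves the e_g set evenly filled (or empty) — no strong Jahn–Teller driving force.

[CuI₆]⁴−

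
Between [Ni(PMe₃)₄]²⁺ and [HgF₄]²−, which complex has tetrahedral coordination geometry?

[HgF₄]²−

For [Ni(PMe₃)₄]²⁺: Ligand charges: trimethylphosphine is neutral. With an overall charge of +2 the nickel centre must be in the +2 oxidation state. Group 10 minus oxidation state 2 gives a d⁸ configuration. Trimethylphosphine is a strong-field ligand (high in the spectrochemical series). A 3d d⁸ ion with strong-field ligands gains enough CFSE to favour square planar over tetrahedral. → square planar.
For [HgF₄]²−: Summing ligand charges against the −2 overall charge gives an oxidation state of +2 for mercury. Mercury is a group-12 element; Hg(II) is therefore d¹⁰. A d¹⁰ ion has no crystal-field stabilisation preference between square planar and tetrahedral, so four ligands adopt the sterically favoured tetrahedral geometry. → tetrahedral.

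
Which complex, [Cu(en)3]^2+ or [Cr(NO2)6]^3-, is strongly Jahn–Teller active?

[Cu(en)3]^2+: Summing ligand charges against the +2 overall charge gives an oxidation state of +2 for copper. Cu sits in group 11, so the d-electron count is 11 − 2 = 9. The t₂g⁶e_g³ configuration has an unevenly filled e_g set; the Jahn–Teller theorem predicts a tetragonal distortion (typically axial elongation) to lift the degeneracy.
[Cr(NO2)6]^3-: Each nitro (N-bound nitrite) is −1; balancing the −3 overall charge requires Cr(III). Cr sits in group 6, so the d-electron count is 6 − 3 = 3. The d³ configuration leaves the e_g set evenly filled (or empty) — no strong Jahn–Teller driving force.

[Cu(en)3]^2+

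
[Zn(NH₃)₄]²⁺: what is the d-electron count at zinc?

Ligand charges: ammonia is neutral. With an overall charge of +2 the zinc centre must be in the +2 oxidation state.
Zn sits in group 12, so the d-electron count is 12 − 2 = 10.

d¹⁰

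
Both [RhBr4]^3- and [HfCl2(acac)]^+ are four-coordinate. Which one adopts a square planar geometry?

For [RhBr4]^3-: Each bromide is −1; balancing the −3 overall charge requires Rh(I). Rhodium is a group-9 element; Rh(I) is therefore d⁸. A 4d d⁸ ion has a large crystal-field splitting; square planar leaves the high-energy d_{x²−y²} orbital empty and maximises CFSE. → square planar.
For [HfCl2(acac)]^+: Ligand charges: each chloride is −1; each acetylacetonate is −1. With an overall charge of +1 the hafnium centre must be in the +4 oxidation state. Hf sits in group 4, so the d-electron count is 4 − 4 = 0. A d⁰ ion has no crystal-field stabilisation preference between square planar and tetrahedral, so four ligands adopt the sterically favoured tetrahedral geometry. → tetrahedral.

[RhBr4]^3-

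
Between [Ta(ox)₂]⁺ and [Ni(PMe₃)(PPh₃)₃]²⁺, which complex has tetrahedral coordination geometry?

[Ta(ox)₂]⁺

For [Ta(ox)₂]⁺: Summing ligand charges against the +1 overall charge gives an oxidation state of +5 for tantalum. Group 5 minus oxidation state 5 gives a d⁰ configuration. A d⁰ ion has no crystal-field stabilisation preference between square planar and tetrahedral, so four ligands adopt the sterically favoured tetrahedral geometry. → tetrahedral.
For [Ni(PMe₃)(PPh₃)₃]²⁺: Trimethylphosphine is neutral; triphenylphosphine is neutral; balancing the +2 overall charge requires Ni(II). Nickel is a group-10 element; Ni(II) is therefore d⁸. Trimethylphosphine and triphenylphosphine are strong-field ligands (high in the spectrochemical series). A 3d d⁸ ion with strong-field ligands gains enough CFSE to favour square planar over tetrahedral. → square planar.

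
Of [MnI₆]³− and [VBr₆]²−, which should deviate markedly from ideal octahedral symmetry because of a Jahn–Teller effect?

[MnI₆]³−: Summing ligand charges against the −3 overall charge gives an oxidation state of +3 for manganese. Mn sits in group 7, so the d-electron count is 7 − 3 = 4. Iodide is a weak-field ligand for a first-row metal, so the complex is high-spin. The t₂g³e_g¹ (high-spin) configuration has an unevenly filled e_g set; the Jahn–Teller theorem predicts a tetragonal distortion (typically axial elongation) to lift the degeneracy.
[VBr₆]²−: Each bromide is −1; balancing the −2 overall charge requires V(IV). V sits in group 5, so the d-electron count is 5 − 4 = 1. The d¹ configuration leaves the e_g set evenly filled (or empty) — no strong Jahn–Teller driving force.

[MnI₆]³−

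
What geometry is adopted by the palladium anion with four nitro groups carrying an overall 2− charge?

square planar

Summing ligand charges against the −2 overall charge gives an oxidation state of +2 for palladium.
Pd sits in group 10, so the d-electron count is 10 − 2 = 8.
Coordination number: 4.
A 4d d⁸ ion has a large crystal-field splitting; square planar leaves the high-energy d_{x²−y²} orbital empty and maximises CFSE.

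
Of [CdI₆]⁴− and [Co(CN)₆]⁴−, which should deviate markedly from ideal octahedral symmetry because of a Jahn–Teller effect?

[Co(CN)₆]⁴−

[CdI₆]⁴−: Each iodide is −1; balancing the −4 overall charge requires Cd(II). Cd sits in group 12, so the d-electron count is 12 − 2 = 10. The d¹⁰ configuration leaves the e_g set evenly filled (or empty) — no strong Jahn–Teller driving force.
[Co(CN)₆]⁴−: Summing ligand charges against the −4 overall charge gives an oxidation state of +2 for cobalt. Group 9 minus oxidation state 2 gives a d⁷ configuration. Cyanide is a strong-field ligand (high in the spectrochemical series) for a first-row metal, so the complex is low-spin. The t₂g⁶e_g¹ (low-spin) configuration has an unevenly filled e_g set; the Jahn–Teller theorem predicts a tetragonal distortion (typically axial elongation) to lift the degeneracy.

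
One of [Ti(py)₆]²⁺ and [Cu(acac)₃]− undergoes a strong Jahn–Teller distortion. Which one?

[Ti(py)₆]²⁺: Summing ligand charges against the +2 overall charge gives an oxidation state of +2 for titanium. Titanium is a group-4 element; Ti(II) is therefore d². The d² configuration leaves the e_g set evenly filled (or empty) — no strong Jahn–Teller driving force.
[Cu(acac)₃]−: Each acetylacetonate is −1; balancing the −1 overall charge requires Cu(II). Group 11 minus oxidation state 2 gives a d⁹ configuration. The t₂g⁶e_g³ configuration has an unevenly filled e_g set; the Jahn–Teller theorem predicts a tetragonal distortion (typically axial elongation) to lift the degeneracy.

[Cu(acac)₃]−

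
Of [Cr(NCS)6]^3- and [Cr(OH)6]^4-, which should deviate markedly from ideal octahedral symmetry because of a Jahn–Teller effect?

[Cr(OH)6]^4-

[Cr(NCS)6]^3-: Ligand charges: each isothiocyanate is −1. With an overall charge of −3 the chromium centre must be in the +3 oxidation state. Group 6 minus oxidation state 3 gives a d³ configuration. The d³ configuration leaves the e_g set evenly filled (or empty) — no strong Jahn–Teller driving force.
[Cr(OH)6]^4-: Ligand charges: each hydroxide is −1. With an overall charge of −4 the chromium centre must be in the +2 oxidation state. Cr sits in group 6, so the d-electron count is 6 − 2 = 4. Hydroxide is a weak-field ligand for a first-row metal, so the complex is high-spin. The t₂g³e_g¹ (high-spin) configuration has an unevenly filled e_g set; the Jahn–Teller theorem predicts a tetragonal distortion (typically axial elongation) to lift the degeneracy.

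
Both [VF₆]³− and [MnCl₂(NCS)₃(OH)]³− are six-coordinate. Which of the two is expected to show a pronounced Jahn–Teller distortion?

[VF₆]³−: Summing ligand charges against the −3 overall charge gives an oxidation state of +3 for vanadium. Group 5 minus oxidation state 3 gives a d² configuration. The d² configuration leaves the e_g set evenly filled (or empty) — no strong Jahn–Teller driving force.
[MnCl₂(NCS)₃(OH)]³−: Each chloride is −1; each isothiocyanate is −1; each hydroxide is −1; balancing the −3 overall charge requires Mn(III). Manganese is a group-7 element; Mn(III) is therefore d⁴. Chloride, hydroxide, and isothiocyanate are weak-field ligands for a first-row metal, so the complex is high-spin. The t₂g³e_g¹ (high-spin) configuration has an unevenly filled e_g set; the Jahn–Teller theorem predicts a tetragonal distortion (typically axial elongation) to lift the degeneracy.

[MnCl₂(NCS)₃(OH)]³−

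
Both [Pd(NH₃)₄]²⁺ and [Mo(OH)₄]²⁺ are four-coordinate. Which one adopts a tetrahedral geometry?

For [Pd(NH₃)₄]²⁺: Ligand charges: ammonia is neutral. With an overall charge of +2 the palladium centre must be in the +2 oxidation state. Group 10 minus oxidation state 2 gives a d⁸ configuration. A 4d d⁸ ion has a large crystal-field splitting; square planar leaves the high-energy d_{x²−y²} orbital empty and maximises CFSE. → square planar.
For [Mo(OH)₄]²⁺: Summing ligand charges against the +2 overall charge gives an oxidation state of +6 for molybdenum. Group 6 minus oxidation state 6 gives a d⁰ configuration. A d⁰ ion has no crystal-field stabilisation preference between square planar and tetrahedral, so four ligands adopt the sterically favoured tetrahedral geometry. → tetrahedral.

[Mo(OH)₄]²⁺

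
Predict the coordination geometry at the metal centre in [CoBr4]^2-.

Summing ligand charges against the −2 overall charge gives an oxidation state of +2 for cobalt.
Co sits in group 9, so the d-electron count is 9 − 2 = 7.
With 4 monodentate ligands the coordination number is 4.
Bromide is a weak-field ligand.
For a high-spin 3d d⁷ ion with weak-field ligands the small Δₜ gives little square-planar CFSE advantage, so four ligands adopt the sterically favoured tetrahedral geometry.

tetrahedral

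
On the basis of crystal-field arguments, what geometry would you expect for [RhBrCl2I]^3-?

square planar

Ligand charges: each bromide is −1; each chloride is −1; each iodide is −1. With an overall charge of −3 the rhodium centre must be in the +1 oxidation state.
Rh sits in group 9, so the d-electron count is 9 − 1 = 8.
Coordination number: 4.
A 4d d⁸ ion has a large crystal-field splitting; square planar leaves the high-energy d_{x²−y²} orbital empty and maximises CFSE.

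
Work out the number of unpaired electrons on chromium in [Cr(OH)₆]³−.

Summing ligand charges against the −3 overall charge gives an oxidation state of +3 for chromium.
Cr sits in group 6, so the d-electron count is 6 − 3 = 3.
In an octahedral field the d³ configuration is t₂g³e_g⁰ (only one arrangement possible), giving 3 unpaired electrons.

3 unpaired electrons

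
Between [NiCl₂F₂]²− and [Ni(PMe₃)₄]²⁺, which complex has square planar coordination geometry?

[Ni(PMe₃)₄]²⁺

For [NiCl₂F₂]²−: Each chloride is −1; each fluoride is −1; balancing the −2 overall charge requires Ni(II). Nickel is a group-10 element; Ni(II) is therefore d⁸. Chloride and fluoride are weak-field ligands. With weak-field ligands the CFSE gain from square planar is small, so a 3d d⁸ ion takes the sterically preferred tetrahedral geometry. → tetrahedral.
For [Ni(PMe₃)₄]²⁺: Summing ligand charges against the +2 overall charge gives an oxidation state of +2 for nickel. Nickel is a group-10 element; Ni(II) is therefore d⁸. Trimethylphosphine is a strong-field ligand (high in the spectrochemical series). A 3d d⁸ ion with strong-field ligands gains enough CFSE to favour square planar over tetrahedral. → square planar.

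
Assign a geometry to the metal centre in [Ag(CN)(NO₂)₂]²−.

Summing ligand charges against the −2 overall charge gives an oxidation state of +1 for silver.
Group 11 minus oxidation state 1 gives a d¹⁰ configuration.
With 3 monodentate ligands the coordination number is 3.
Three ligands around a d¹⁰ centre minimise repulsion in a trigonal-planar arrangement.

trigonal planar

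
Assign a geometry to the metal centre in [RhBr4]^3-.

square planar

Each bromide is −1; balancing the −3 overall charge requires Rh(I).
Rh sits in group 9, so the d-electron count is 9 − 1 = 8.
Coordination number: 4.
A 4d d⁸ ion has a large crystal-field splitting; square planar leaves the high-energy d_{x²−y²} orbital empty and maximises CFSE.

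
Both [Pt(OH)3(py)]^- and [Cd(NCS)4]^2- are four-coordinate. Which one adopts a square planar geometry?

For [Pt(OH)3(py)]^-: Each hydroxide is −1; pyridine is neutral; balancing the −1 overall charge requires Pt(II). Group 10 minus oxidation state 2 gives a d⁸ configuration. A 5d d⁸ ion has a large crystal-field splitting; square planar leaves the high-energy d_{x²−y²} orbital empty and maximises CFSE. → square planar.
For [Cd(NCS)4]^2-: Summing ligand charges against the −2 overall charge gives an oxidation state of +2 for cadmium. Cd sits in group 12, so the d-electron count is 12 − 2 = 10. A d¹⁰ ion has no crystal-field stabilisation preference between square planar and tetrahedral, so four ligands adopt the sterically favoured tetrahedral geometry. → tetrahedral.

[Pt(OH)3(py)]^-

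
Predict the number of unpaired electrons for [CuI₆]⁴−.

Ligand charges: each iodide is −1. With an overall charge of −4 the copper centre must be in the +2 oxidation state.
Cu sits in group 11, so the d-electron count is 11 − 2 = 9.
In an octahedral field the d⁹ configuration is t₂g⁶e_g³ (only one arrangement possible), giving 1 unpaired electron.

1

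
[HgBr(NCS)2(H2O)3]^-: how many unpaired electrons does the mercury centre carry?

0 unpaired electrons

Each bromide is −1; each isothiocyanate is −1; water is neutral; balancing the −1 overall charge requires Hg(II).
Hg sits in group 12, so the d-electron count is 12 − 2 = 10.
In an octahedral field the d¹⁰ configuration is t₂g⁶e_g⁴, giving 0 unpaired electrons.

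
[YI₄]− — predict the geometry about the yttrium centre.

Ligand charges: each iodide is −1. With an overall charge of −1 the yttrium centre must be in the +3 oxidation state.
Y sits in group 3, so the d-electron count is 3 − 3 = 0.
Coordination number: 4.
A d⁰ ion has no crystal-field stabilisation preference between square planar and tetrahedral, so four ligands adopt the sterically favoured tetrahedral geometry.

tetrahedral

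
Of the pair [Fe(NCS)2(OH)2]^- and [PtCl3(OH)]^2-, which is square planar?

For [Fe(NCS)2(OH)2]^-: Summing ligand charges against the −1 overall charge gives an oxidation state of +3 for iron. Fe sits in group 8, so the d-electron count is 8 − 3 = 5. A high-spin d⁵ ion has zero CFSE in either geometry, so four ligands adopt the sterically favoured tetrahedral geometry. → tetrahedral.
For [PtCl3(OH)]^2-: Each chloride is −1; each hydroxide is −1; balancing the −2 overall charge requires Pt(II). Pt sits in group 10, so the d-electron count is 10 − 2 = 8. A 5d d⁸ ion has a large crystal-field splitting; square planar leaves the high-energy d_{x²−y²} orbital empty and maximises CFSE. → square planar.

[PtCl3(OH)]^2-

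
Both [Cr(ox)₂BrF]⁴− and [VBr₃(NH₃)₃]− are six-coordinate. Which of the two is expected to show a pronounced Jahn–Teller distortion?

[Cr(ox)₂BrF]⁴−: Ligand charges: each oxalate is −2; each bromide is −1; each fluoride is −1. With an overall charge of −4 the chromium centre must be in the +2 oxidation state. Cr sits in group 6, so the d-electron count is 6 − 2 = 4. Bromide, fluoride, and oxalate are weak-field ligands for a first-row metal, so the complex is high-spin. The t₂g³e_g¹ (high-spin) configuration has an unevenly filled e_g set; the Jahn–Teller theorem predicts a tetragonal distortion (typically axial elongation) to lift the degeneracy.
[VBr₃(NH₃)₃]−: Summing ligand charges against the −1 overall charge gives an oxidation state of +2 for vanadium. Vanadium is a group-5 element; V(II) is therefore d³. The d³ configuration leaves the e_g set evenly filled (or empty) — no strong Jahn–Teller driving force.

[Cr(ox)₂BrF]⁴−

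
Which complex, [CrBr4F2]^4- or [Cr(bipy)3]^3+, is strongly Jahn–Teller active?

[CrBr4F2]^4-: Summing ligand charges against the −4 overall charge gives an oxidation state of +2 for chromium. Cr sits in group 6, so the d-electron count is 6 − 2 = 4. Bromide and fluoride are weak-field ligands for a first-row metal, so the complex is high-spin. The t₂g³e_g¹ (high-spin) configuration has an unevenly filled e_g set; the Jahn–Teller theorem predicts a tetragonal distortion (typically axial elongation) to lift the degeneracy.
[Cr(bipy)3]^3+: 2,2′-bipyridine is neutral; balancing the +3 overall charge requires Cr(III). Cr sits in group 6, so the d-electron count is 6 − 3 = 3. The d³ configuration leaves the e_g set evenly filled (or empty) — no strong Jahn–Teller driving force.

[CrBr4F2]^4-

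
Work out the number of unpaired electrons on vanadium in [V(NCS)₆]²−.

1 unpaired electron

Each isothiocyanate is −1; balancing the −2 overall charge requires V(IV).
V sits in group 5, so the d-electron count is 5 − 4 = 1.
In an octahedral field the d¹ configuration is t₂g¹e_g⁰ (only one arrangement possible), giving 1 unpaired electron.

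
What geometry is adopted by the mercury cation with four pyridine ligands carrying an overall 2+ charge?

tetrahedral

Summing ligand charges against the +2 overall charge gives an oxidation state of +2 for mercury.
Mercury is a group-12 element; Hg(II) is therefore d¹⁰.
Coordination number: 4.
A d¹⁰ ion has no crystal-field stabilisation preference between square planar and tetrahedral, so four ligands adopt the sterically favoured tetrahedral geometry.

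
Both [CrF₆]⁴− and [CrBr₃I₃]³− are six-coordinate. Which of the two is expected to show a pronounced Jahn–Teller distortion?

[CrF₆]⁴−

[CrF₆]⁴−: Each fluoride is −1; balancing the −4 overall charge requires Cr(II). Cr sits in group 6, so the d-electron count is 6 − 2 = 4. Fluoride is a weak-field ligand for a first-row metal, so the complex is high-spin. The t₂g³e_g¹ (high-spin) configuration has an unevenly filled e_g set; the Jahn–Teller theorem predicts a tetragonal distortion (typically axial elongation) to lift the degeneracy.
[CrBr₃I₃]³−: Ligand charges: each bromide is −1; each iodide is −1. With an overall charge of −3 the chromium centre must be in the +3 oxidation state. Cr sits in group 6, so the d-electron count is 6 − 3 = 3. The d³ configuration leaves the e_g set evenly filled (or empty) — no strong Jahn–Teller driving force.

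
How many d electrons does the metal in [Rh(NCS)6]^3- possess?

Each isothiocyanate is −1; balancing the −3 overall charge requires Rh(III).
Rh sits in group 9, so the d-electron count is 9 − 3 = 6.

d6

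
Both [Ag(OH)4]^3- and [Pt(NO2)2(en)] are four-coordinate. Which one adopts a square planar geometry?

[Pt(NO2)2(en)]

For [Ag(OH)4]^3-: Each hydroxide is −1; balancing the −3 overall charge requires Ag(I). Ag sits in group 11, so the d-electron count is 11 − 1 = 10. A d¹⁰ ion has no crystal-field stabilisation preference between square planar and tetrahedral, so four ligands adopt the sterically favoured tetrahedral geometry. → tetrahedral.
For [Pt(NO2)2(en)]: Ligand charges: each nitro (N-bound nitrite) is −1; ethylenediamine is neutral. With an overall charge of 0 the platinum centre must be in the +2 oxidation state. Pt sits in group 10, so the d-electron count is 10 − 2 = 8. A 5d d⁸ ion has a large crystal-field splitting; square planar leaves the high-energy d_{x²−y²} orbital empty and maximises CFSE. → square planar.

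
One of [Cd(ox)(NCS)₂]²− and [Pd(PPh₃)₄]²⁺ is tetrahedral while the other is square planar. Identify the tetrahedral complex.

[Cd(ox)(NCS)₂]²−

For [Cd(ox)(NCS)₂]²−: Each oxalate is −2; each isothiocyanate is −1; balancing the −2 overall charge requires Cd(II). Group 12 minus oxidation state 2 gives a d¹⁰ configuration. A d¹⁰ ion has no crystal-field stabilisation preference between square planar and tetrahedral, so four ligands adopt the sterically favoured tetrahedral geometry. → tetrahedral.
For [Pd(PPh₃)₄]²⁺: Summing ligand charges against the +2 overall charge gives an oxidation state of +2 for palladium. Group 10 minus oxidation state 2 gives a d⁸ configuration. A 4d d⁸ ion has a large crystal-field splitting; square planar leaves the high-energy d_{x²−y²} orbital empty and maximises CFSE. → square planar.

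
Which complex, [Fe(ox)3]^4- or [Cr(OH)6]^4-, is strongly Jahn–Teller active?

[Fe(ox)3]^4-: Summing ligand charges against the −4 overall charge gives an oxidation state of +2 for iron. Group 8 minus oxidation state 2 gives a d⁶ configuration. Oxalate is a weak-field ligand for a first-row metal, so the complex is high-spin. The d⁶ configuration leaves the e_g set evenly filled (or empty) — no strong Jahn–Teller driving force.
[Cr(OH)6]^4-: Each hydroxide is −1; balancing the −4 overall charge requires Cr(II). Cr sits in group 6, so the d-electron count is 6 − 2 = 4. Hydroxide is a weak-field ligand for a first-row metal, so the complex is high-spin. The t₂g³e_g¹ (high-spin) configuration has an unevenly filled e_g set; the Jahn–Teller theorem predicts a tetragonal distortion (typically axial elongation) to lift the degeneracy.

[Cr(OH)6]^4-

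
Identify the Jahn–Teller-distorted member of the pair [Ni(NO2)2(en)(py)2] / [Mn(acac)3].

[Ni(NO2)2(en)(py)2]: Summing ligand charges against the 0 overall charge gives an oxidation state of +2 for nickel. Group 10 minus oxidation state 2 gives a d⁸ configuration. The d⁸ configuration leaves the e_g set evenly filled (or empty) — no strong Jahn–Teller driving force.
[Mn(acac)3]: Summing ligand charges against the 0 overall charge gives an oxidation state of +3 for manganese. Group 7 minus oxidation state 3 gives a d⁴ configuration. Acetylacetonate is a weak-field ligand for a first-row metal, so the complex is high-spin. The t₂g³e_g¹ (high-spin) configuration has an unevenly filled e_g set; the Jahn–Teller theorem predicts a tetragonal distortion (typically axial elongation) to lift the degeneracy.

[Mn(acac)3]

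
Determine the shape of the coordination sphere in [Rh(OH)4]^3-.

Summing ligand charges against the −3 overall charge gives an oxidation state of +1 for rhodium.
Rhodium is a group-9 element; Rh(I) is therefore d⁸.
With 4 monodentate ligands the coordination number is 4.
A 4d d⁸ ion has a large crystal-field splitting; square planar leaves the high-energy d_{x²−y²} orbital empty and maximises CFSE.

square planar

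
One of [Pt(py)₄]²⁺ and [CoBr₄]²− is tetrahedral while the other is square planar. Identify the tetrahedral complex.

[CoBr₄]²−

For [Pt(py)₄]²⁺: Summing ligand charges against the +2 overall charge gives an oxidation state of +2 for platinum. Platinum is a group-10 element; Pt(II) is therefore d⁸. A 5d d⁸ ion has a large crystal-field splitting; square planar leaves the high-energy d_{x²−y²} orbital empty and maximises CFSE. → square planar.
For [CoBr₄]²−: Summing ligand charges against the −2 overall charge gives an oxidation state of +2 for cobalt. Co sits in group 9, so the d-electron count is 9 − 2 = 7. For a high-spin 3d d⁷ ion with weak-field ligands the small Δₜ gives little square-planar CFSE advantage, so four ligands adopt the sterically favoured tetrahedral geometry. → tetrahedral.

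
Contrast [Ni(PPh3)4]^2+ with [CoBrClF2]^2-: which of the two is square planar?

[Ni(PPh3)4]^2+

For [Ni(PPh3)4]^2+: Triphenylphosphine is neutral; balancing the +2 overall charge requires Ni(II). Nickel is a group-10 element; Ni(II) is therefore d⁸. Triphenylphosphine is a strong-field ligand (high in the spectrochemical series). A 3d d⁸ ion with strong-field ligands gains enough CFSE to favour square planar over tetrahedral. → square planar.
For [CoBrClF2]^2-: Each bromide is −1; each chloride is −1; each fluoride is −1; balancing the −2 overall charge requires Co(II). Cobalt is a group-9 element; Co(II) is therefore d⁷. For a high-spin 3d d⁷ ion with weak-field ligands the small Δₜ gives little square-planar CFSE advantage, so four ligands adopt the sterically favoured tetrahedral geometry. → tetrahedral.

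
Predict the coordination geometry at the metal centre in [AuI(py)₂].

Each iodide is −1; pyridine is neutral; balancing the 0 overall charge requires Au(I).
Au sits in group 11, so the d-electron count is 11 − 1 = 10.
Coordination number: 3.
Three ligands around a d¹⁰ centre minimise repulsion in a trigonal-planar arrangement.

trigonal planar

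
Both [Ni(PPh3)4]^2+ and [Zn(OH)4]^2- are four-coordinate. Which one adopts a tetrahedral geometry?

For [Ni(PPh3)4]^2+: Summing ligand charges against the +2 overall charge gives an oxidation state of +2 for nickel. Nickel is a group-10 element; Ni(II) is therefore d⁸. Triphenylphosphine is a strong-field ligand (high in the spectrochemical series). A 3d d⁸ ion with strong-field ligands gains enough CFSE to favour square planar over tetrahedral. → square planar.
For [Zn(OH)4]^2-: Ligand charges: each hydroxide is −1. With an overall charge of −2 the zinc centre must be in the +2 oxidation state. Zn sits in group 12, so the d-electron count is 12 − 2 = 10. A d¹⁰ ion has no crystal-field stabilisation preference between square planar and tetrahedral, so four ligands adopt the sterically favoured tetrahedral geometry. → tetrahedral.

[Zn(OH)4]^2-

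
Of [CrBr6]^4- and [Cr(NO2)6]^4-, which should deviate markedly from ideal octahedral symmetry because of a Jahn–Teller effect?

[CrBr6]^4-: Ligand charges: each bromide is −1. With an overall charge of −4 the chromium centre must be in the +2 oxidation state. Chromium is a group-6 element; Cr(II) is therefore d⁴. Bromide is a weak-field ligand for a first-row metal, so the complex is high-spin. The t₂g³e_g¹ (high-spin) configuration has an unevenly filled e_g set; the Jahn–Teller theorem predicts a tetragonal distortion (typically axial elongation) to lift the degeneracy.
[Cr(NO2)6]^4-: Each nitro (N-bound nitrite) is −1; balancing the −4 overall charge requires Cr(II). Group 6 minus oxidation state 2 gives a d⁴ configuration. Nitro (N-bound nitrite) is a strong-field ligand (high in the spectrochemical series) for a first-row metal, so the complex is low-spin. The d⁴ configuration leaves the e_g set evenly filled (or empty) — no strong Jahn–Teller driving force.

[CrBr6]^4-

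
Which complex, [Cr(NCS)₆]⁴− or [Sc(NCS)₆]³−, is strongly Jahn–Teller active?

[Cr(NCS)₆]⁴−: Each isothiocyanate is −1; balancing the −4 overall charge requires Cr(II). Group 6 minus oxidation state 2 gives a d⁴ configuration. Isothiocyanate is a weak-field ligand for a first-row metal, so the complex is high-spin. The t₂g³e_g¹ (high-spin) configuration has an unevenly filled e_g set; the Jahn–Teller theorem predicts a tetragonal distortion (typically axial elongation) to lift the degeneracy.
[Sc(NCS)₆]³−: Each isothiocyanate is −1; balancing the −3 overall charge requires Sc(III). Sc sits in group 3, so the d-electron count is 3 − 3 = 0. The d⁰ configuration leaves the e_g set evenly filled (or empty) — no strong Jahn–Teller driving force.

[Cr(NCS)₆]⁴−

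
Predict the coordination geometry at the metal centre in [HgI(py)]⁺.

Summing ligand charges against the +1 overall charge gives an oxidation state of +2 for mercury.
Group 12 minus oxidation state 2 gives a d¹⁰ configuration.
Coordination number: 2.
A d¹⁰ ion with only two ligands adopts a linear arrangement (sp hybridisation; no CFSE preference).

linear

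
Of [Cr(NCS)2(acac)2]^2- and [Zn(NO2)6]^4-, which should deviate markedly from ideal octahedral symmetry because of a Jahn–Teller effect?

[Cr(NCS)2(acac)2]^2-: Ligand charges: each isothiocyanate is −1; each acetylacetonate is −1. With an overall charge of −2 the chromium centre must be in the +2 oxidation state. Chromium is a group-6 element; Cr(II) is therefore d⁴. Acetylacetonate and isothiocyanate are weak-field ligands for a first-row metal, so the complex is high-spin. The t₂g³e_g¹ (high-spin) configuration has an unevenly filled e_g set; the Jahn–Teller theorem predicts a tetragonal distortion (typically axial elongation) to lift the degeneracy.
[Zn(NO2)6]^4-: Summing ligand charges against the −4 overall charge gives an oxidation state of +2 for zinc. Zn sits in group 12, so the d-electron count is 12 − 2 = 10. The d¹⁰ configuration leaves the e_g set evenly filled (or empty) — no strong Jahn–Teller driving force.

[Cr(NCS)2(acac)2]^2-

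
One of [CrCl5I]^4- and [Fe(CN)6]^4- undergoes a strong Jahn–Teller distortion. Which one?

[CrCl5I]^4-

[CrCl5I]^4-: Summing ligand charges against the −4 overall charge gives an oxidation state of +2 for chromium. Chromium is a group-6 element; Cr(II) is therefore d⁴. Chloride and iodide are weak-field ligands for a first-row metal, so the complex is high-spin. The t₂g³e_g¹ (high-spin) configuration has an unevenly filled e_g set; the Jahn–Teller theorem predicts a tetragonal distortion (typically axial elongation) to lift the degeneracy.
[Fe(CN)6]^4-: Each cyanide is −1; balancing the −4 overall charge requires Fe(II). Iron is a group-8 element; Fe(II) is therefore d⁶. Cyanide is a strong-field ligand (high in the spectrochemical series) for a first-row metal, so the complex is low-spin. The d⁶ configuration leaves the e_g set evenly filled (or empty) — no strong Jahn–Teller driving force.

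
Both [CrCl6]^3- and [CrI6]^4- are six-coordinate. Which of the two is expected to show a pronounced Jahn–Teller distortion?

[CrI6]^4-

[CrCl6]^3-: Summing ligand charges against the −3 overall charge gives an oxidation state of +3 for chromium. Cr sits in group 6, so the d-electron count is 6 − 3 = 3. The d³ configuration leaves the e_g set evenly filled (or empty) — no strong Jahn–Teller driving force.
[CrI6]^4-: Summing ligand charges against the −4 overall charge gives an oxidation state of +2 for chromium. Group 6 minus oxidation state 2 gives a d⁴ configuration. Iodide is a weak-field ligand for a first-row metal, so the complex is high-spin. The t₂g³e_g¹ (high-spin) configuration has an unevenly filled e_g set; the Jahn–Teller theorem predicts a tetragonal distortion (typically axial elongation) to lift the degeneracy.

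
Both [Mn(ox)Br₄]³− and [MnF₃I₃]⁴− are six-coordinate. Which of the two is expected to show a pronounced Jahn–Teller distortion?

[Mn(ox)Br₄]³−: Ligand charges: each oxalate is −2; each bromide is −1. With an overall charge of −3 the manganese centre must be in the +3 oxidation state. Manganese is a group-7 element; Mn(III) is therefore d⁴. Bromide and oxalate are weak-field ligands for a first-row metal, so the complex is high-spin. The t₂g³e_g¹ (high-spin) configuration has an unevenly filled e_g set; the Jahn–Teller theorem predicts a tetragonal distortion (typically axial elongation) to lift the degeneracy.
[MnF₃I₃]⁴−: Summing ligand charges against the −4 overall charge gives an oxidation state of +2 for manganese. Mn sits in group 7, so the d-electron count is 7 − 2 = 5. Fluoride and iodide are weak-field ligands for a first-row metal, so the complex is high-spin. The d⁵ configuration leaves the e_g set evenly filled (or empty) — no strong Jahn–Teller driving force.

[Mn(ox)Br₄]³−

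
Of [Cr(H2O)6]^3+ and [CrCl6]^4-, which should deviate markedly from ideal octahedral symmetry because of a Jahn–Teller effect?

[CrCl6]^4-

[Cr(H2O)6]^3+: Water is neutral; balancing the +3 overall charge requires Cr(III). Cr sits in group 6, so the d-electron count is 6 − 3 = 3. The d³ configuration leaves the e_g set evenly filled (or empty) — no strong Jahn–Teller driving force.
[CrCl6]^4-: Ligand charges: each chloride is −1. With an overall charge of −4 the chromium centre must be in the +2 oxidation state. Cr sits in group 6, so the d-electron count is 6 − 2 = 4. Chloride is a weak-field ligand for a first-row metal, so the complex is high-spin. The t₂g³e_g¹ (high-spin) configuration has an unevenly filled e_g set; the Jahn–Teller theorem predicts a tetragonal distortion (typically axial elongation) to lift the degeneracy.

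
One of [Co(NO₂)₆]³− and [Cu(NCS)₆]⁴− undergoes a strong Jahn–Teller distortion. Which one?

[Cu(NCS)₆]⁴−

[Co(NO₂)₆]³−: Ligand charges: each nitro (N-bound nitrite) is −1. With an overall charge of −3 the cobalt centre must be in the +3 oxidation state. Group 9 minus oxidation state 3 gives a d⁶ configuration. Co(III) has an exceptionally large octahedral splitting and is low-spin with essentially every ligand except fluoride. The d⁶ configuration leaves the e_g set evenly filled (or empty) — no strong Jahn–Teller driving force.
[Cu(NCS)₆]⁴−: Ligand charges: each isothiocyanate is −1. With an overall charge of −4 the copper centre must be in the +2 oxidation state. Group 11 minus oxidation state 2 gives a d⁹ configuration. The t₂g⁶e_g³ configuration has an unevenly filled e_g set; the Jahn–Teller theorem predicts a tetragonal distortion (typically axial elongation) to lift the degeneracy.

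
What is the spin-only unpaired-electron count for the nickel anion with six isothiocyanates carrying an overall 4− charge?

Ligand charges: each isothiocyanate is −1. With an overall charge of −4 the nickel centre must be in the +2 oxidation state.
Nickel is a group-10 element; Ni(II) is therefore d⁸.
In an octahedral field the d⁸ configuration is t₂g⁶e_g² (only one arrangement possible), giving 2 unpaired electrons.

2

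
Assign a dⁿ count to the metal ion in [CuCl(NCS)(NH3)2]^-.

Ligand charges: each chloride is −1; each isothiocyanate is −1; ammonia is neutral. With an overall charge of −1 the copper centre must be in the +1 oxidation state.
Copper is a group-11 element; Cu(I) is therefore d¹⁰.

d¹⁰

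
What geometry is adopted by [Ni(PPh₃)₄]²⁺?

square planar

Triphenylphosphine is neutral; balancing the +2 overall charge requires Ni(II).
Group 10 minus oxidation state 2 gives a d⁸ configuration.
Coordination number: 4.
Triphenylphosphine is a strong-field ligand (high in the spectrochemical series).
A 3d d⁸ ion with strong-field ligands gains enough CFSE to favour square planar over tetrahedral.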